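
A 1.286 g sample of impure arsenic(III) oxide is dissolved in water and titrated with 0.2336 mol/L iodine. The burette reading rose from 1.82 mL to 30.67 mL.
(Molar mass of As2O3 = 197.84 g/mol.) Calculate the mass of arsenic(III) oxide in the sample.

As2O3 + 2 I2 + 2 H2O → As2O5 + 4 HI
n(I2) = 0.02885 L × 0.2336 mol/L = 6.739 × 10^-3 mol
From the 1:2 ratio, n(As2O3) = 1/2 × 6.739 × 10^-3 = 3.370 × 10^-3 mol
mass of As2O3 = 3.370 × 10^-3 × 197.84 g/mol = 0.6667 g

0.6667 g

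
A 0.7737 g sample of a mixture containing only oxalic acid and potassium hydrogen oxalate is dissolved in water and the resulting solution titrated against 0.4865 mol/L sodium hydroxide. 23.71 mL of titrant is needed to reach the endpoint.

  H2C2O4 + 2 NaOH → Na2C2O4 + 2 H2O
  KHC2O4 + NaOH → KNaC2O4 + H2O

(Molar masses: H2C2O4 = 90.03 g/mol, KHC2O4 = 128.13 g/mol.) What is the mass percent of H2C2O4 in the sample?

n(NaOH) = 0.02371 × 0.4865 = 0.01153 mol
Let x = n(H2C2O4), y = n(KHC2O4).
Titrant: 2x + 1y = 0.01153;  mass: 90.03x + 128.13y = 0.7737
Solving, x = 4.237 × 10^-3 mol, y = 3.061 × 10^-3 mol
mass of H2C2O4 = 4.237 × 10^-3 × 90.03 = 0.3814 g
% H2C2O4 = 0.3814 / 0.7737 × 100 = 49.30 %

49.30 %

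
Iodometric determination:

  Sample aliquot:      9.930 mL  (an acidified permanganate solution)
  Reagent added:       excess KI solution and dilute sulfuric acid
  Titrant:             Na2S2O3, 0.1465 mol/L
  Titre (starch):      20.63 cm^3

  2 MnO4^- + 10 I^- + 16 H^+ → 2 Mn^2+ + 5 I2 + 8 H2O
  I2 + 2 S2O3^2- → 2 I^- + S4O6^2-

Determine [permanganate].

n(S2O3^2-) = 0.02063 × 0.1465 = 3.022 × 10^-3 mol
n(I2) = n(S2O3^2-)/2 = 1.511 × 10^-3 mol
From the 2:5 ratio, n(MnO4^-) in the aliquot = 2/5 × 1.511 × 10^-3 = 6.045 × 10^-4 mol
[MnO4^-] = 6.045 × 10^-4 / 0.009930 = 0.06087 mol/L

0.06087 mol/L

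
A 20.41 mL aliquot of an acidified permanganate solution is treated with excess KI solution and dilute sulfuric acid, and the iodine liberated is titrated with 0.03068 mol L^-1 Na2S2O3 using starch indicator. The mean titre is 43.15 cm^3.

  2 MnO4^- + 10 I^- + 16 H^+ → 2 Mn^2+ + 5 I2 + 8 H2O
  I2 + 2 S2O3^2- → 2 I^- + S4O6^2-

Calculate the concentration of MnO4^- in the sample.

0.01297 mol/L

n(S2O3^2-) = 0.04315 × 0.03068 = 1.324 × 10^-3 mol
n(I2) = n(S2O3^2-)/2 = 6.619 × 10^-4 mol
From the 2:5 ratio, n(MnO4^-) in the aliquot = 2/5 × 6.619 × 10^-4 = 2.648 × 10^-4 mol
[MnO4^-] = 2.648 × 10^-4 / 0.02041 = 0.01297 mol/L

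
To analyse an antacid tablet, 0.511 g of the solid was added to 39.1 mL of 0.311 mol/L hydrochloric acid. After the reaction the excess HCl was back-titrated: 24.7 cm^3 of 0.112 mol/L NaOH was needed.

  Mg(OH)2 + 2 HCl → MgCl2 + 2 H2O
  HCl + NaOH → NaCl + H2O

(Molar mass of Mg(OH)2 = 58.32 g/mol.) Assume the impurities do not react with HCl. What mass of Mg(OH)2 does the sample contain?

0.274 g

n(HCl) added = 0.0391 × 0.311 = 0.0122 mol
n(NaOH) used in back-titration = 0.0247 × 0.112 = 2.77 × 10^-3 mol
n(HCl) left over = 2.77 × 10^-3 mol (1:1 ratio)
n(HCl) consumed by analyte = 0.0122 − 2.77 × 10^-3 = 9.39 × 10^-3 mol
From the 1:2 ratio, n(Mg(OH)2) = 1/2 × 9.39 × 10^-3 = 4.70 × 10^-3 mol
mass of Mg(OH)2 = 4.70 × 10^-3 × 58.32 = 0.274 g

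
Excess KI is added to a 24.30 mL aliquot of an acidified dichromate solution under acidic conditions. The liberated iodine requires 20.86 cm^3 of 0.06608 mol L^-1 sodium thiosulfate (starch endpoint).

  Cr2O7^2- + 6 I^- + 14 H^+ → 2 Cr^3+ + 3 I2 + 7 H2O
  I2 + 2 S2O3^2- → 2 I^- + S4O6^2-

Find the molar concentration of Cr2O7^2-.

0.009454 mol/L

n(S2O3^2-) = 0.02086 × 0.06608 = 1.378 × 10^-3 mol
n(I2) = n(S2O3^2-)/2 = 6.892 × 10^-4 mol
From the 1:3 ratio, n(Cr2O7^2-) in the aliquot = 1/3 × 6.892 × 10^-4 = 2.297 × 10^-4 mol
[Cr2O7^2-] = 2.297 × 10^-4 / 0.02430 = 0.009454 mol/L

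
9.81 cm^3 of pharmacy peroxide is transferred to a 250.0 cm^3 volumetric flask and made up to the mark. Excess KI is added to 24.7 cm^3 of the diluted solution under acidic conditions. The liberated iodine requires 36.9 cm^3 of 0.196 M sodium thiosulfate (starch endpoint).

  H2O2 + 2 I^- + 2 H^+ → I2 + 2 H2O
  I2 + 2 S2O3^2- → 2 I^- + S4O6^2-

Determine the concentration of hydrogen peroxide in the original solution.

3.73 M

n(S2O3^2-) = 0.0369 × 0.196 = 7.23 × 10^-3 mol
n(I2) = n(S2O3^2-)/2 = 3.62 × 10^-3 mol
n(H2O2) in the aliquot = 3.62 × 10^-3 mol (1:1 ratio)
[H2O2]_dilute = 3.62 × 10^-3 / 0.0247 = 0.146 mol/L
[H2O2]_original = 0.146 × 250.0/9.81 = 3.73 mol/L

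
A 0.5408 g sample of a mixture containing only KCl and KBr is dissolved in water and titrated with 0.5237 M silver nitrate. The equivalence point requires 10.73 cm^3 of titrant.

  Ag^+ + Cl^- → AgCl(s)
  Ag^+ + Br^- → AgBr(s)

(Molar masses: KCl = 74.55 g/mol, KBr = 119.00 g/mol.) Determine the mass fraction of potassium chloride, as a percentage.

n(AgNO3) = 0.01073 × 0.5237 = 5.619 × 10^-3 mol
Let x = n(KCl), y = n(KBr).
Titrant: 1x + 1y = 5.619 × 10^-3;  mass: 74.55x + 119.00y = 0.5408
Solving, x = 2.877 × 10^-3 mol, y = 2.742 × 10^-3 mol
mass of KCl = 2.877 × 10^-3 × 74.55 = 0.2145 g
% KCl = 0.2145 / 0.5408 × 100 = 39.66 %

39.66 %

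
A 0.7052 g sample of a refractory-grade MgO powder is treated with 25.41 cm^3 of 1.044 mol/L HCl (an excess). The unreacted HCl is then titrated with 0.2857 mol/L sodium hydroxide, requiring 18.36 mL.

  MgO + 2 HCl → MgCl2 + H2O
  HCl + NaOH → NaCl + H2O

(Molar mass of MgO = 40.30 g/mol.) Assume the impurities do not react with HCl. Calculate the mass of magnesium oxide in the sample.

0.4288 g

n(HCl) added = 0.02541 × 1.044 = 0.02653 mol
n(NaOH) used in back-titration = 0.01836 × 0.2857 = 5.245 × 10^-3 mol
n(HCl) left over = 5.245 × 10^-3 mol (1:1 ratio)
n(HCl) consumed by analyte = 0.02653 − 5.245 × 10^-3 = 0.02128 mol
From the 1:2 ratio, n(MgO) = 1/2 × 0.02128 = 0.01064 mol
mass of MgO = 0.01064 × 40.30 = 0.4288 g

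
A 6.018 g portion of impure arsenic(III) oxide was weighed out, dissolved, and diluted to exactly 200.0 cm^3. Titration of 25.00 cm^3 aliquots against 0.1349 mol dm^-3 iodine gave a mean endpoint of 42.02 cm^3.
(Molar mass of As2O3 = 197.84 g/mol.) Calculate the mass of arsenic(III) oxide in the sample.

4.486 g

As2O3 + 2 I2 + 2 H2O → As2O5 + 4 HI
n(I2) per titration = 0.04202 × 0.1349 = 5.668 × 10^-3 mol
From the 1:2 ratio, n(As2O3) in each aliquot = 1/2 × 5.668 × 10^-3 = 2.834 × 10^-3 mol
n(As2O3) in the whole flask = 2.834 × 10^-3 × 200.0/25.00 = 0.02267 mol
mass of As2O3 = 0.02267 × 197.84 = 4.486 g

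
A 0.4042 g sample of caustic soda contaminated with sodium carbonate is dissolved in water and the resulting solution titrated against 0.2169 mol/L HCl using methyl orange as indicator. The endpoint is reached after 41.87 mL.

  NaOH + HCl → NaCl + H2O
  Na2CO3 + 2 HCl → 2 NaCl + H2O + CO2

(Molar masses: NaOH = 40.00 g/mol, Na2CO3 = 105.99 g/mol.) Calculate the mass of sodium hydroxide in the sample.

n(HCl) = 0.04187 × 0.2169 = 9.082 × 10^-3 mol
Let x = n(NaOH), y = n(Na2CO3).
Titrant: 1x + 2y = 9.082 × 10^-3;  mass: 40.00x + 105.99y = 0.4042
Solving, x = 5.931 × 10^-3 mol, y = 1.575 × 10^-3 mol
mass of NaOH = 5.931 × 10^-3 × 40.00 = 0.2373 g

0.2373 g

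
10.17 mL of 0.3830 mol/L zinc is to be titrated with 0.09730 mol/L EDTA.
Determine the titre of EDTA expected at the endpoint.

40.03 mL

Zn^2+ + EDTA^4- → [Zn(EDTA)]^2-
n(Zn2+) = 0.01017 L × 0.3830 mol/L = 3.895 × 10^-3 mol
n(EDTA) = 3.895 × 10^-3 mol (1:1 stoichiometry)
V(EDTA) = 3.895 × 10^-3 mol / 0.09730 mol/L = 0.04003 L = 40.03 mL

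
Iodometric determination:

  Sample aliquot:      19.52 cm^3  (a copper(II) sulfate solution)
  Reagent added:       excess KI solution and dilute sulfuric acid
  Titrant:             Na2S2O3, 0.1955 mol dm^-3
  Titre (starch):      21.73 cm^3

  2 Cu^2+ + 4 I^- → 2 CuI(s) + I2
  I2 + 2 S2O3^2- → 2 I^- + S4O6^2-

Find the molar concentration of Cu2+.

0.2176 mol/L

n(S2O3^2-) = 0.02173 × 0.1955 = 4.248 × 10^-3 mol
n(I2) = n(S2O3^2-)/2 = 2.124 × 10^-3 mol
From the 2:1 ratio, n(Cu2+) in the aliquot = 2/1 × 2.124 × 10^-3 = 4.248 × 10^-3 mol
[Cu2+] = 4.248 × 10^-3 / 0.01952 = 0.2176 mol/L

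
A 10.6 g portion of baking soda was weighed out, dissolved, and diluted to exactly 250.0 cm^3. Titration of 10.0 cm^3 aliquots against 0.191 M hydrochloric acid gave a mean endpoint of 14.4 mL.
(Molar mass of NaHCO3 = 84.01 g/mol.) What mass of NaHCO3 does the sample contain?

5.78 g

NaHCO3 + HCl → NaCl + H2O + CO2
n(HCl) per titration = 0.0144 × 0.191 = 2.75 × 10^-3 mol
n(NaHCO3) in each aliquot = 2.75 × 10^-3 mol (1:1 ratio)
n(NaHCO3) in the whole flask = 2.75 × 10^-3 × 250.0/10.0 = 0.0688 mol
mass of NaHCO3 = 0.0688 × 84.01 = 5.78 g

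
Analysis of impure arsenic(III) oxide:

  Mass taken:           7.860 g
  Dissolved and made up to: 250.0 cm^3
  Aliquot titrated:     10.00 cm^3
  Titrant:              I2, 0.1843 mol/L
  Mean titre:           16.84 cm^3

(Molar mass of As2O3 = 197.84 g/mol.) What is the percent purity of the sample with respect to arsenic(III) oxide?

97.65 %

As2O3 + 2 I2 + 2 H2O → As2O5 + 4 HI
n(I2) per titration = 0.01684 × 0.1843 = 3.104 × 10^-3 mol
From the 1:2 ratio, n(As2O3) in each aliquot = 1/2 × 3.104 × 10^-3 = 1.552 × 10^-3 mol
n(As2O3) in the whole flask = 1.552 × 10^-3 × 250.0/10.00 = 0.03880 mol
mass of As2O3 = 0.03880 × 197.84 = 7.675 g
% As2O3 = 7.675 / 7.860 × 100 = 97.65 %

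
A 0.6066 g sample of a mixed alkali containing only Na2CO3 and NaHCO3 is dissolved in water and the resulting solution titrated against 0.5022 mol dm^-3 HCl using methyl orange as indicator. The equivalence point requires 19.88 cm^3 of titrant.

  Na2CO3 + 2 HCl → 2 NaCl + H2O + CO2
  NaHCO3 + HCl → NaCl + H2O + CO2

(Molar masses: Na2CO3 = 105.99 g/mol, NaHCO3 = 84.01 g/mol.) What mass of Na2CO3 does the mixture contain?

0.3966 g

n(HCl) = 0.01988 × 0.5022 = 9.984 × 10^-3 mol
Let x = n(Na2CO3), y = n(NaHCO3).
Titrant: 2x + 1y = 9.984 × 10^-3;  mass: 105.99x + 84.01y = 0.6066
Solving, x = 3.742 × 10^-3 mol, y = 2.499 × 10^-3 mol
mass of Na2CO3 = 3.742 × 10^-3 × 105.99 = 0.3966 g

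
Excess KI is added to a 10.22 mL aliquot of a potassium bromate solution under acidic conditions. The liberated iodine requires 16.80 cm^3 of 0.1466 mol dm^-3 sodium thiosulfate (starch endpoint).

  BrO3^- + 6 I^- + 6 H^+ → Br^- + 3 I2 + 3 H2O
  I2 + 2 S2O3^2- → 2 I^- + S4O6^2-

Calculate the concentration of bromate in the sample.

0.04016 mol/L

n(S2O3^2-) = 0.01680 × 0.1466 = 2.463 × 10^-3 mol
n(I2) = n(S2O3^2-)/2 = 1.231 × 10^-3 mol
From the 1:3 ratio, n(BrO3^-) in the aliquot = 1/3 × 1.231 × 10^-3 = 4.105 × 10^-4 mol
[BrO3^-] = 4.105 × 10^-4 / 0.01022 = 0.04016 mol/L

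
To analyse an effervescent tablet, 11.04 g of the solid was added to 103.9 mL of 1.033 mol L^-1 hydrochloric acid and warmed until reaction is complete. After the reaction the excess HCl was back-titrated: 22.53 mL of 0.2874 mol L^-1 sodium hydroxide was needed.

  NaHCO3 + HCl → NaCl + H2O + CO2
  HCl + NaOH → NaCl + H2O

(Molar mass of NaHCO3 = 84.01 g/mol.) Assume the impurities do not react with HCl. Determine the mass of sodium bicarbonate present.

n(HCl) added = 0.1039 × 1.033 = 0.1073 mol
n(NaOH) used in back-titration = 0.02253 × 0.2874 = 6.475 × 10^-3 mol
n(HCl) left over = 6.475 × 10^-3 mol (1:1 ratio)
n(HCl) consumed by analyte = 0.1073 − 6.475 × 10^-3 = 0.1009 mol
n(NaHCO3) = 0.1009 mol (1:1 ratio)
mass of NaHCO3 = 0.1009 × 84.01 = 8.473 g

8.473 g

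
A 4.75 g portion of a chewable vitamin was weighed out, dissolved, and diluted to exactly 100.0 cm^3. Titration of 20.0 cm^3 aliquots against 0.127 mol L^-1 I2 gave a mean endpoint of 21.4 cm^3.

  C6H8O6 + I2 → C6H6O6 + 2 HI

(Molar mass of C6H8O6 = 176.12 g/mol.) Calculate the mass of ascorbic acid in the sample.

n(I2) per titration = 0.0214 × 0.127 = 2.72 × 10^-3 mol
n(C6H8O6) in each aliquot = 2.72 × 10^-3 mol (1:1 ratio)
n(C6H8O6) in the whole flask = 2.72 × 10^-3 × 100.0/20.0 = 0.0136 mol
mass of C6H8O6 = 0.0136 × 176.12 = 2.39 g

2.39 g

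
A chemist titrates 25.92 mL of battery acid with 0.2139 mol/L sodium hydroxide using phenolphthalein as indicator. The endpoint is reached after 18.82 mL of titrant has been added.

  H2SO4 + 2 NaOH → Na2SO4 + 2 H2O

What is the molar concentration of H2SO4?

0.07765 mol/L

n(NaOH) = 0.01882 L × 0.2139 mol/L = 4.026 × 10^-3 mol
From the 1:2 mole ratio, n(H2SO4) = 1/2 × 4.026 × 10^-3 = 2.013 × 10^-3 mol
[H2SO4] = 2.013 × 10^-3 mol / 0.02592 L = 0.07765 mol/L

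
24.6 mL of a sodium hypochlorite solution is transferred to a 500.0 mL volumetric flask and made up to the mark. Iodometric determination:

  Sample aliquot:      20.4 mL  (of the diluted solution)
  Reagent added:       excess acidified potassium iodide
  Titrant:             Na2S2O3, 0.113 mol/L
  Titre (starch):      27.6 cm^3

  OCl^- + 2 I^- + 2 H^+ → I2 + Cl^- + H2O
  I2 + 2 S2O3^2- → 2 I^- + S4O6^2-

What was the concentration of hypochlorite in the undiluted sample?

1.55 mol/L

n(S2O3^2-) = 0.0276 × 0.113 = 3.12 × 10^-3 mol
n(I2) = n(S2O3^2-)/2 = 1.56 × 10^-3 mol
n(OCl^-) in the aliquot = 1.56 × 10^-3 mol (1:1 ratio)
[OCl^-]_dilute = 1.56 × 10^-3 / 0.0204 = 0.0764 mol/L
[OCl^-]_original = 0.0764 × 500.0/24.6 = 1.55 mol/L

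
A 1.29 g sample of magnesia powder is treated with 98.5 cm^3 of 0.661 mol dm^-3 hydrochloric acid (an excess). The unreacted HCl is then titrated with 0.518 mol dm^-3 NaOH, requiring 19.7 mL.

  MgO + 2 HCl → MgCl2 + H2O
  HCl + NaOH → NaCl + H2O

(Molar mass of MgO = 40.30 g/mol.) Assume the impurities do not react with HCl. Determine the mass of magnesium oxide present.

n(HCl) added = 0.0985 × 0.661 = 0.0651 mol
n(NaOH) used in back-titration = 0.0197 × 0.518 = 0.0102 mol
n(HCl) left over = 0.0102 mol (1:1 ratio)
n(HCl) consumed by analyte = 0.0651 − 0.0102 = 0.0549 mol
From the 1:2 ratio, n(MgO) = 1/2 × 0.0549 = 0.0275 mol
mass of MgO = 0.0275 × 40.30 = 1.11 g

1.11 g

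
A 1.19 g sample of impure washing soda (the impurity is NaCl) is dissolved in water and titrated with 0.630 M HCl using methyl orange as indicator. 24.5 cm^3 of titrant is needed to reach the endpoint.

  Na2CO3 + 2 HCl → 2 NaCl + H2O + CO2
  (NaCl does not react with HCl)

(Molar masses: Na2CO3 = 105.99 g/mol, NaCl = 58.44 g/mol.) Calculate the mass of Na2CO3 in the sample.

0.818 g

n(HCl) = 0.0245 × 0.630 = 0.0154 mol
Let x = n(Na2CO3), y = n(NaCl).
Titrant: 2x = 0.0154;  mass: 105.99x + 58.44y = 1.19
Solving, x = 7.72 × 10^-3 mol, y = 6.37 × 10^-3 mol
mass of Na2CO3 = 7.72 × 10^-3 × 105.99 = 0.818 g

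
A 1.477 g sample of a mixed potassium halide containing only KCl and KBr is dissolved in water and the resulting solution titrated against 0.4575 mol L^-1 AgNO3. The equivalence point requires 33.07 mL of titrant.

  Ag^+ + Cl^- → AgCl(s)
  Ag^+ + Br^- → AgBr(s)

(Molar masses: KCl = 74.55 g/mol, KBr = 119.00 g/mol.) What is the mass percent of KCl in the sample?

36.72 %

n(AgNO3) = 0.03307 × 0.4575 = 0.01513 mol
Let x = n(KCl), y = n(KBr).
Titrant: 1x + 1y = 0.01513;  mass: 74.55x + 119.00y = 1.477
Solving, x = 7.276 × 10^-3 mol, y = 7.854 × 10^-3 mol
mass of KCl = 7.276 × 10^-3 × 74.55 = 0.5424 g
% KCl = 0.5424 / 1.477 × 100 = 36.72 %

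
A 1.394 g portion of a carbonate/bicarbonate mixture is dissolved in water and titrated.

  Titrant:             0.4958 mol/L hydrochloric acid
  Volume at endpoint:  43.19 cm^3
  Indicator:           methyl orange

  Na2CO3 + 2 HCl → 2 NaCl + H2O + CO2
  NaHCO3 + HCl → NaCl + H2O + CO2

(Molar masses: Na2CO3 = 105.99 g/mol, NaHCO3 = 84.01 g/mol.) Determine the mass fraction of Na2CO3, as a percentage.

n(HCl) = 0.04319 × 0.4958 = 0.02141 mol
Let x = n(Na2CO3), y = n(NaHCO3).
Titrant: 2x + 1y = 0.02141;  mass: 105.99x + 84.01y = 1.394
Solving, x = 6.528 × 10^-3 mol, y = 8.357 × 10^-3 mol
mass of Na2CO3 = 6.528 × 10^-3 × 105.99 = 0.6919 g
% Na2CO3 = 0.6919 / 1.394 × 100 = 49.64 %

49.64 %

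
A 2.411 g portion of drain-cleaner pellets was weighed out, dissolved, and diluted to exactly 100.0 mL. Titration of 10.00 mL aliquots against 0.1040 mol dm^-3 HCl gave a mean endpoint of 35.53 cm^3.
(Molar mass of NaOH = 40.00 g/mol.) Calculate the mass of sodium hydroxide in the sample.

1.478 g

NaOH + HCl → NaCl + H2O
n(HCl) per titration = 0.03553 × 0.1040 = 3.695 × 10^-3 mol
n(NaOH) in each aliquot = 3.695 × 10^-3 mol (1:1 ratio)
n(NaOH) in the whole flask = 3.695 × 10^-3 × 100.0/10.00 = 0.03695 mol
mass of NaOH = 0.03695 × 40.00 = 1.478 g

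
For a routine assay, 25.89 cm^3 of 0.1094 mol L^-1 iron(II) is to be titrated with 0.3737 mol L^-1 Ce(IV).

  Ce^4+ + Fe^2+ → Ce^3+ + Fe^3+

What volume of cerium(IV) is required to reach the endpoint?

n(Fe2+) = 0.02589 L × 0.1094 mol/L = 2.832 × 10^-3 mol
n(Ce4+) = 2.832 × 10^-3 mol (1:1 stoichiometry)
V(Ce4+) = 2.832 × 10^-3 mol / 0.3737 mol/L = 0.007579 L = 7.579 mL

7.579 mL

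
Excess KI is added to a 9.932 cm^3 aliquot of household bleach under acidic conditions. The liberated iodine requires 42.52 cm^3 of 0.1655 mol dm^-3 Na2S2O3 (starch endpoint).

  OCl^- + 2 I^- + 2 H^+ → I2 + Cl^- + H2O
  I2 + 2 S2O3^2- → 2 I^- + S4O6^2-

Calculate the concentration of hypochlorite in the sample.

n(S2O3^2-) = 0.04252 × 0.1655 = 7.037 × 10^-3 mol
n(I2) = n(S2O3^2-)/2 = 3.519 × 10^-3 mol
n(OCl^-) in the aliquot = 3.519 × 10^-3 mol (1:1 ratio)
[OCl^-] = 3.519 × 10^-3 / 0.009932 = 0.3543 mol/L

0.3543 mol/L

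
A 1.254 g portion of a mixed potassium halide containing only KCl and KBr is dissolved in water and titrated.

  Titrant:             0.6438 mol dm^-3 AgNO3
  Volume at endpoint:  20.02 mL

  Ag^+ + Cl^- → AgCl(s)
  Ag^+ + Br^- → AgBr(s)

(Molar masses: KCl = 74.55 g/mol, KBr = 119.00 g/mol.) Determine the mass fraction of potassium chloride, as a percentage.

37.42 %

n(AgNO3) = 0.02002 × 0.6438 = 0.01289 mol
Let x = n(KCl), y = n(KBr).
Titrant: 1x + 1y = 0.01289;  mass: 74.55x + 119.00y = 1.254
Solving, x = 6.294 × 10^-3 mol, y = 6.595 × 10^-3 mol
mass of KCl = 6.294 × 10^-3 × 74.55 = 0.4692 g
% KCl = 0.4692 / 1.254 × 100 = 37.42 %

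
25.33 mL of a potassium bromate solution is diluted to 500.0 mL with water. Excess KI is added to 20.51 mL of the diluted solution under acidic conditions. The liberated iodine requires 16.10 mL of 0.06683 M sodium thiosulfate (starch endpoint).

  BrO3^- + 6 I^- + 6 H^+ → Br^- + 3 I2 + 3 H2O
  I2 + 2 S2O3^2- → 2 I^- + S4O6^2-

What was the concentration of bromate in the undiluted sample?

0.1726 M

n(S2O3^2-) = 0.01610 × 0.06683 = 1.076 × 10^-3 mol
n(I2) = n(S2O3^2-)/2 = 5.380 × 10^-4 mol
From the 1:3 ratio, n(BrO3^-) in the aliquot = 1/3 × 5.380 × 10^-4 = 1.793 × 10^-4 mol
[BrO3^-]_dilute = 1.793 × 10^-4 / 0.02051 = 0.008743 mol/L
[BrO3^-]_original = 0.008743 × 500.0/25.33 = 0.1726 mol/L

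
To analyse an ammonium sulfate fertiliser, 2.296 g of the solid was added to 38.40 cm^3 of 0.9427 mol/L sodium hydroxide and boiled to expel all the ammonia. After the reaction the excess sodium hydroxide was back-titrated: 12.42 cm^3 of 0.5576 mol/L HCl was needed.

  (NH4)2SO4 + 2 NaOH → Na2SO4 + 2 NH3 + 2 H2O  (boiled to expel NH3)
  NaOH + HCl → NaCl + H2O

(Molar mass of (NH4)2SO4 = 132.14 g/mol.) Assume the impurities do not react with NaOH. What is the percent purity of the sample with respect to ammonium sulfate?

n(NaOH) added = 0.03840 × 0.9427 = 0.03620 mol
n(HCl) used in back-titration = 0.01242 × 0.5576 = 6.925 × 10^-3 mol
n(NaOH) left over = 6.925 × 10^-3 mol (1:1 ratio)
n(NaOH) consumed by analyte = 0.03620 − 6.925 × 10^-3 = 0.02927 mol
From the 1:2 ratio, n((NH4)2SO4) = 1/2 × 0.02927 = 0.01464 mol
mass of (NH4)2SO4 = 0.01464 × 132.14 = 1.934 g
% (NH4)2SO4 = 1.934 / 2.296 × 100 = 84.24 %

84.24 %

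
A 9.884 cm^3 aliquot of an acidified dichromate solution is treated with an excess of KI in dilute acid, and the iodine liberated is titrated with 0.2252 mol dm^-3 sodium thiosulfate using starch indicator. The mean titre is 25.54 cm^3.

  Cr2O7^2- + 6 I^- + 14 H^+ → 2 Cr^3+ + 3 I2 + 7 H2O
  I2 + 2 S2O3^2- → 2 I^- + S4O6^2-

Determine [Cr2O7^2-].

0.09699 mol/L

n(S2O3^2-) = 0.02554 × 0.2252 = 5.752 × 10^-3 mol
n(I2) = n(S2O3^2-)/2 = 2.876 × 10^-3 mol
From the 1:3 ratio, n(Cr2O7^2-) in the aliquot = 1/3 × 2.876 × 10^-3 = 9.586 × 10^-4 mol
[Cr2O7^2-] = 9.586 × 10^-4 / 0.009884 = 0.09699 mol/L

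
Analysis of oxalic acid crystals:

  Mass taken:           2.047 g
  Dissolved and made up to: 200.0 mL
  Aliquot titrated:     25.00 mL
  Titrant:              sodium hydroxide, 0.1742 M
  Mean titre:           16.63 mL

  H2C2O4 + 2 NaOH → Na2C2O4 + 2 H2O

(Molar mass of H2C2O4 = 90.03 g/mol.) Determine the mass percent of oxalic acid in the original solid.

n(NaOH) per titration = 0.01663 × 0.1742 = 2.897 × 10^-3 mol
From the 1:2 ratio, n(H2C2O4) in each aliquot = 1/2 × 2.897 × 10^-3 = 1.448 × 10^-3 mol
n(H2C2O4) in the whole flask = 1.448 × 10^-3 × 200.0/25.00 = 0.01159 mol
mass of H2C2O4 = 0.01159 × 90.03 = 1.043 g
% H2C2O4 = 1.043 / 2.047 × 100 = 50.96 %

50.96 %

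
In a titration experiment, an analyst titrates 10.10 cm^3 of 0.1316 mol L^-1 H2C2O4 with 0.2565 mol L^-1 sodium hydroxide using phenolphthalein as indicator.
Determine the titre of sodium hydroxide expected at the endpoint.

H2C2O4 + 2 NaOH → Na2C2O4 + 2 H2O
n(H2C2O4) = 0.01010 L × 0.1316 mol/L = 1.329 × 10^-3 mol
From the 2:1 stoichiometry, n(NaOH) = 2/1 × 1.329 × 10^-3 = 2.658 × 10^-3 mol
V(NaOH) = 2.658 × 10^-3 mol / 0.2565 mol/L = 0.01036 L = 10.36 mL

10.36 mL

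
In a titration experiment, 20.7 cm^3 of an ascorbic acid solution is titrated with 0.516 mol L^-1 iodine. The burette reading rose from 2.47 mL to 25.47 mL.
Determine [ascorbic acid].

C6H8O6 + I2 → C6H6O6 + 2 HI
n(I2) = 0.0230 L × 0.516 mol/L = 0.0119 mol
n(C6H8O6) = 0.0119 mol (1:1 mole ratio)
[C6H8O6] = 0.0119 mol / 0.0207 L = 0.573 mol/L

0.573 mol/L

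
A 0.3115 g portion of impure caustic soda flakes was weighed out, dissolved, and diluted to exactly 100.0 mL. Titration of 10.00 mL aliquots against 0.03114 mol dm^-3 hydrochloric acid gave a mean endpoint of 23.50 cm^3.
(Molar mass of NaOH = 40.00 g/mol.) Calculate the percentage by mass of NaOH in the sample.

NaOH + HCl → NaCl + H2O
n(HCl) per titration = 0.02350 × 0.03114 = 7.318 × 10^-4 mol
n(NaOH) in each aliquot = 7.318 × 10^-4 mol (1:1 ratio)
n(NaOH) in the whole flask = 7.318 × 10^-4 × 100.0/10.00 = 7.318 × 10^-3 mol
mass of NaOH = 7.318 × 10^-3 × 40.00 = 0.2927 g
% NaOH = 0.2927 / 0.3115 × 100 = 93.97 %

93.97 %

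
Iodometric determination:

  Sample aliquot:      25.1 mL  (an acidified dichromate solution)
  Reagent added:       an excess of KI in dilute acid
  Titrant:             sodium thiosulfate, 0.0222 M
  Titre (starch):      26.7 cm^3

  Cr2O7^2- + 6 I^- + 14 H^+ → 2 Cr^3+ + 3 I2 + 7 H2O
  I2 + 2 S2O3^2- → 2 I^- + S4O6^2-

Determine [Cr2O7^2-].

n(S2O3^2-) = 0.0267 × 0.0222 = 5.93 × 10^-4 mol
n(I2) = n(S2O3^2-)/2 = 2.96 × 10^-4 mol
From the 1:3 ratio, n(Cr2O7^2-) in the aliquot = 1/3 × 2.96 × 10^-4 = 9.88 × 10^-5 mol
[Cr2O7^2-] = 9.88 × 10^-5 / 0.0251 = 0.00394 mol/L

0.00394 M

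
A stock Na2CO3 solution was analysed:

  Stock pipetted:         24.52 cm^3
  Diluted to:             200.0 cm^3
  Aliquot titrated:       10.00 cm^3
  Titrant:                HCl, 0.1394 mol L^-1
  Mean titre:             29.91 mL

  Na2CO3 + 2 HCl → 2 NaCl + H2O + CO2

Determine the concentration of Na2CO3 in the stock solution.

1.700 mol/L

n(HCl) = 0.02991 × 0.1394 = 4.169 × 10^-3 mol
From the 1:2 ratio, n(Na2CO3) in the aliquot = 1/2 × 4.169 × 10^-3 = 2.085 × 10^-3 mol
[Na2CO3]_dilute = 2.085 × 10^-3 / 0.01000 = 0.2085 mol/L
Dilution factor = 200.0 / 24.52 = 8.157
[Na2CO3]_stock = 0.2085 × 8.157 = 1.700 mol/L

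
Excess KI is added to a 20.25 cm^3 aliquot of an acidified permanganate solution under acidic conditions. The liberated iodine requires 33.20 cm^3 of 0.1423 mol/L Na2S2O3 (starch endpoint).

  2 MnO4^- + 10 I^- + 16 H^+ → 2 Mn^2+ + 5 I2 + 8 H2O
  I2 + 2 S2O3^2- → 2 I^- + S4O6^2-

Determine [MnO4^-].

0.04666 mol/L

n(S2O3^2-) = 0.03320 × 0.1423 = 4.724 × 10^-3 mol
n(I2) = n(S2O3^2-)/2 = 2.362 × 10^-3 mol
From the 2:5 ratio, n(MnO4^-) in the aliquot = 2/5 × 2.362 × 10^-3 = 9.449 × 10^-4 mol
[MnO4^-] = 9.449 × 10^-4 / 0.02025 = 0.04666 mol/L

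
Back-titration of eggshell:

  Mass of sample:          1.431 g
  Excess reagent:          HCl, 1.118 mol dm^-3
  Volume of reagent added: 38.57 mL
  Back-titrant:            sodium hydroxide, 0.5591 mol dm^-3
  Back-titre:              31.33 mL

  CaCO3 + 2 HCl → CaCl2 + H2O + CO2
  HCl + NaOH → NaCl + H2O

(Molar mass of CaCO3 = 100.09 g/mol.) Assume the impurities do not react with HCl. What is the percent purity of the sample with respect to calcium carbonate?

89.54 %

n(HCl) added = 0.03857 × 1.118 = 0.04312 mol
n(NaOH) used in back-titration = 0.03133 × 0.5591 = 0.01752 mol
n(HCl) left over = 0.01752 mol (1:1 ratio)
n(HCl) consumed by analyte = 0.04312 − 0.01752 = 0.02560 mol
From the 1:2 ratio, n(CaCO3) = 1/2 × 0.02560 = 0.01280 mol
mass of CaCO3 = 0.01280 × 100.09 = 1.281 g
% CaCO3 = 1.281 / 1.431 × 100 = 89.54 %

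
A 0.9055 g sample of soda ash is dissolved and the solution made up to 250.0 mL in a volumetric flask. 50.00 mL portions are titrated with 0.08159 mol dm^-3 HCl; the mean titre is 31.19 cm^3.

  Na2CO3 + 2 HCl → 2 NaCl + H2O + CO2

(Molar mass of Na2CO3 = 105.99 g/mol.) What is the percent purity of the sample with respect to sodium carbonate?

74.47 %

n(HCl) per titration = 0.03119 × 0.08159 = 2.545 × 10^-3 mol
From the 1:2 ratio, n(Na2CO3) in each aliquot = 1/2 × 2.545 × 10^-3 = 1.272 × 10^-3 mol
n(Na2CO3) in the whole flask = 1.272 × 10^-3 × 250.0/50.00 = 6.362 × 10^-3 mol
mass of Na2CO3 = 6.362 × 10^-3 × 105.99 = 0.6743 g
% Na2CO3 = 0.6743 / 0.9055 × 100 = 74.47 %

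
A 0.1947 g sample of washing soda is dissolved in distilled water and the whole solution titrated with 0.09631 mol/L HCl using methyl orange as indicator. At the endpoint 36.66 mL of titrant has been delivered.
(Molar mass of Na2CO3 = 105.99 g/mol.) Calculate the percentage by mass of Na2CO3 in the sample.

Na2CO3 + 2 HCl → 2 NaCl + H2O + CO2
n(HCl) = 0.03666 L × 0.09631 mol/L = 3.531 × 10^-3 mol
From the 1:2 ratio, n(Na2CO3) = 1/2 × 3.531 × 10^-3 = 1.765 × 10^-3 mol
mass of Na2CO3 = 1.765 × 10^-3 × 105.99 g/mol = 0.1871 g
% Na2CO3 = 0.1871 / 0.1947 × 100 = 96.10 %

96.10 %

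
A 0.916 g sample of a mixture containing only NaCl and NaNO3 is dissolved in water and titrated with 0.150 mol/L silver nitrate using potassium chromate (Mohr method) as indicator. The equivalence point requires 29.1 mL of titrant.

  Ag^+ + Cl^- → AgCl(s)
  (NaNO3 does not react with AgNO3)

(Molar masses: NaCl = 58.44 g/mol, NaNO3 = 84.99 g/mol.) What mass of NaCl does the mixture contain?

n(AgNO3) = 0.0291 × 0.150 = 4.37 × 10^-3 mol
Let x = n(NaCl), y = n(NaNO3).
Titrant: 1x = 4.37 × 10^-3;  mass: 58.44x + 84.99y = 0.916
Solving, x = 4.37 × 10^-3 mol, y = 7.78 × 10^-3 mol
mass of NaCl = 4.37 × 10^-3 × 58.44 = 0.255 g

0.255 g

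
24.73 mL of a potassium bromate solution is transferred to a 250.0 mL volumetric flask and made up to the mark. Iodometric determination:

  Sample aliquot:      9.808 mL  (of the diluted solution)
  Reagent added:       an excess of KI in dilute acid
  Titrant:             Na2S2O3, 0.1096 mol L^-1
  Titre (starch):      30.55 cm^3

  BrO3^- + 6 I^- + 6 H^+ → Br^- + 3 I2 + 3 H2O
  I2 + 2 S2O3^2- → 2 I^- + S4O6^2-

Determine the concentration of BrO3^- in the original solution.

0.5752 mol/L

n(S2O3^2-) = 0.03055 × 0.1096 = 3.348 × 10^-3 mol
n(I2) = n(S2O3^2-)/2 = 1.674 × 10^-3 mol
From the 1:3 ratio, n(BrO3^-) in the aliquot = 1/3 × 1.674 × 10^-3 = 5.580 × 10^-4 mol
[BrO3^-]_dilute = 5.580 × 10^-4 / 0.009808 = 0.05690 mol/L
[BrO3^-]_original = 0.05690 × 250.0/24.73 = 0.5752 mol/L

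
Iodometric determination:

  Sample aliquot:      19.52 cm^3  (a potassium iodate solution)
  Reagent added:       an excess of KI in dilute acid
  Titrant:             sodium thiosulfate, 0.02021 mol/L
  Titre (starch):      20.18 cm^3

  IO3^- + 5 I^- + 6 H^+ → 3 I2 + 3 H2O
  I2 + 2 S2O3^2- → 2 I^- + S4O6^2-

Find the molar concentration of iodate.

0.003482 mol/L

n(S2O3^2-) = 0.02018 × 0.02021 = 4.078 × 10^-4 mol
n(I2) = n(S2O3^2-)/2 = 2.039 × 10^-4 mol
From the 1:3 ratio, n(IO3^-) in the aliquot = 1/3 × 2.039 × 10^-4 = 6.797 × 10^-5 mol
[IO3^-] = 6.797 × 10^-5 / 0.01952 = 0.003482 mol/L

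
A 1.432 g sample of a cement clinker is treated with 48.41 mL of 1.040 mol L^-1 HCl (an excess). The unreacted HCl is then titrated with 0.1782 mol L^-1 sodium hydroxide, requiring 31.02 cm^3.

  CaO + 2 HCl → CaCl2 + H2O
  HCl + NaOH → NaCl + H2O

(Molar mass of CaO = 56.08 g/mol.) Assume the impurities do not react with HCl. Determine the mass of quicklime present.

n(HCl) added = 0.04841 × 1.040 = 0.05035 mol
n(NaOH) used in back-titration = 0.03102 × 0.1782 = 5.528 × 10^-3 mol
n(HCl) left over = 5.528 × 10^-3 mol (1:1 ratio)
n(HCl) consumed by analyte = 0.05035 − 5.528 × 10^-3 = 0.04482 mol
From the 1:2 ratio, n(CaO) = 1/2 × 0.04482 = 0.02241 mol
mass of CaO = 0.02241 × 56.08 = 1.257 g

1.257 g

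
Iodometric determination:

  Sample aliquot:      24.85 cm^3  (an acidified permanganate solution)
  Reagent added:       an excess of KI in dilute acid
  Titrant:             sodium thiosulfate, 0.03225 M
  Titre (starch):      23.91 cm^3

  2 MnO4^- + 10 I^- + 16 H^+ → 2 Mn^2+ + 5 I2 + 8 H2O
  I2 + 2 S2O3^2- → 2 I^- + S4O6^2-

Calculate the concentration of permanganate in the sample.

0.006206 M

n(S2O3^2-) = 0.02391 × 0.03225 = 7.711 × 10^-4 mol
n(I2) = n(S2O3^2-)/2 = 3.855 × 10^-4 mol
From the 2:5 ratio, n(MnO4^-) in the aliquot = 2/5 × 3.855 × 10^-4 = 1.542 × 10^-4 mol
[MnO4^-] = 1.542 × 10^-4 / 0.02485 = 0.006206 mol/L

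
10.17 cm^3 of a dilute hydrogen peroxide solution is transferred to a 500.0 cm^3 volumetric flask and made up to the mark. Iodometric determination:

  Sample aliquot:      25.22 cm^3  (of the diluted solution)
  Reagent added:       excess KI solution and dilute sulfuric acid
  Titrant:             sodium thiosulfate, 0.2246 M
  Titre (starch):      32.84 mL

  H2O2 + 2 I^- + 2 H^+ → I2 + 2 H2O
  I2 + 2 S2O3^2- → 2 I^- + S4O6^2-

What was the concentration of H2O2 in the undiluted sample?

7.189 M

n(S2O3^2-) = 0.03284 × 0.2246 = 7.376 × 10^-3 mol
n(I2) = n(S2O3^2-)/2 = 3.688 × 10^-3 mol
n(H2O2) in the aliquot = 3.688 × 10^-3 mol (1:1 ratio)
[H2O2]_dilute = 3.688 × 10^-3 / 0.02522 = 0.1462 mol/L
[H2O2]_original = 0.1462 × 500.0/10.17 = 7.189 mol/L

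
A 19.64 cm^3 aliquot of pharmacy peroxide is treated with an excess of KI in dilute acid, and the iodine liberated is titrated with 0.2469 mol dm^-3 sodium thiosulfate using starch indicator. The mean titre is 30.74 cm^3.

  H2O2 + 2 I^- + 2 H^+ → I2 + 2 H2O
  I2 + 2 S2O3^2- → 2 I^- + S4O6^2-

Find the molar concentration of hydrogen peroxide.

0.1932 mol/L

n(S2O3^2-) = 0.03074 × 0.2469 = 7.590 × 10^-3 mol
n(I2) = n(S2O3^2-)/2 = 3.795 × 10^-3 mol
n(H2O2) in the aliquot = 3.795 × 10^-3 mol (1:1 ratio)
[H2O2] = 3.795 × 10^-3 / 0.01964 = 0.1932 mol/L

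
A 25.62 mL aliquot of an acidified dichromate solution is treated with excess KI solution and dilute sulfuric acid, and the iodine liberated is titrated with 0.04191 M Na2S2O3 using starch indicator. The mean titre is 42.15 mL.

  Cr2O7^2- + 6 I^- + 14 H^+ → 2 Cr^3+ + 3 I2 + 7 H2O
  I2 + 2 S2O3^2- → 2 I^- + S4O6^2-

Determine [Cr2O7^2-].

0.01149 M

n(S2O3^2-) = 0.04215 × 0.04191 = 1.767 × 10^-3 mol
n(I2) = n(S2O3^2-)/2 = 8.833 × 10^-4 mol
From the 1:3 ratio, n(Cr2O7^2-) in the aliquot = 1/3 × 8.833 × 10^-4 = 2.944 × 10^-4 mol
[Cr2O7^2-] = 2.944 × 10^-4 / 0.02562 = 0.01149 mol/L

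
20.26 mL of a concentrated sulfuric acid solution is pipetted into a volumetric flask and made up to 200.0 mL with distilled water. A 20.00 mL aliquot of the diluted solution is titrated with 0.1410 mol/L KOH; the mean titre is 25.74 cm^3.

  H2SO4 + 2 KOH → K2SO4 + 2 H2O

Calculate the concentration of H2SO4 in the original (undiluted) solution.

n(KOH) = 0.02574 × 0.1410 = 3.629 × 10^-3 mol
From the 1:2 ratio, n(H2SO4) in the aliquot = 1/2 × 3.629 × 10^-3 = 1.815 × 10^-3 mol
[H2SO4]_dilute = 1.815 × 10^-3 / 0.02000 = 0.09073 mol/L
Dilution factor = 200.0 / 20.26 = 9.872
[H2SO4]_stock = 0.09073 × 9.872 = 0.8957 mol/L

0.8957 mol/L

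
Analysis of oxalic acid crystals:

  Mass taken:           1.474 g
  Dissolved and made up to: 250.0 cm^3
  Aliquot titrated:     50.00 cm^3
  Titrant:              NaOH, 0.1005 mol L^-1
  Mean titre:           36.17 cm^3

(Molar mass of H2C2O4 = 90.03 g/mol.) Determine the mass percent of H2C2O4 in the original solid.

55.51 %

H2C2O4 + 2 NaOH → Na2C2O4 + 2 H2O
n(NaOH) per titration = 0.03617 × 0.1005 = 3.635 × 10^-3 mol
From the 1:2 ratio, n(H2C2O4) in each aliquot = 1/2 × 3.635 × 10^-3 = 1.818 × 10^-3 mol
n(H2C2O4) in the whole flask = 1.818 × 10^-3 × 250.0/50.00 = 9.088 × 10^-3 mol
mass of H2C2O4 = 9.088 × 10^-3 × 90.03 = 0.8182 g
% H2C2O4 = 0.8182 / 1.474 × 100 = 55.51 %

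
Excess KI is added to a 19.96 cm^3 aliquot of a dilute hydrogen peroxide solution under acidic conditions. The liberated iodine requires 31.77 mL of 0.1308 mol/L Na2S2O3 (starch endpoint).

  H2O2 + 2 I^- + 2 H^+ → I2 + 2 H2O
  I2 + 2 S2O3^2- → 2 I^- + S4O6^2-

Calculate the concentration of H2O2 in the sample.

0.1041 mol/L

n(S2O3^2-) = 0.03177 × 0.1308 = 4.156 × 10^-3 mol
n(I2) = n(S2O3^2-)/2 = 2.078 × 10^-3 mol
n(H2O2) in the aliquot = 2.078 × 10^-3 mol (1:1 ratio)
[H2O2] = 2.078 × 10^-3 / 0.01996 = 0.1041 mol/L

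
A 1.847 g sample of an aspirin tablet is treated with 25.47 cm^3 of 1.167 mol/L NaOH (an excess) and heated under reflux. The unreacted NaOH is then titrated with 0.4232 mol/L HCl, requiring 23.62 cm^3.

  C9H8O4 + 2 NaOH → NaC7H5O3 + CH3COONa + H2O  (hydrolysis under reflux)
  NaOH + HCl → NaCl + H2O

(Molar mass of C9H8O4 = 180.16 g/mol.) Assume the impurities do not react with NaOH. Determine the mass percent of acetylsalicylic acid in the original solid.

n(NaOH) added = 0.02547 × 1.167 = 0.02972 mol
n(HCl) used in back-titration = 0.02362 × 0.4232 = 9.996 × 10^-3 mol
n(NaOH) left over = 9.996 × 10^-3 mol (1:1 ratio)
n(NaOH) consumed by analyte = 0.02972 − 9.996 × 10^-3 = 0.01973 mol
From the 1:2 ratio, n(C9H8O4) = 1/2 × 0.01973 = 9.864 × 10^-3 mol
mass of C9H8O4 = 9.864 × 10^-3 × 180.16 = 1.777 g
% C9H8O4 = 1.777 / 1.847 × 100 = 96.21 %

96.21 %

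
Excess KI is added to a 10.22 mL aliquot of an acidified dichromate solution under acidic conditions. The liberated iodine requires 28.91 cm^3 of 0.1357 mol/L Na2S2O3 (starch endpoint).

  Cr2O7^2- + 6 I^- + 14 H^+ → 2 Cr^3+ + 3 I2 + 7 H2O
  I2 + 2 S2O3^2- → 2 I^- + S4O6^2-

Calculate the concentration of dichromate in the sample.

n(S2O3^2-) = 0.02891 × 0.1357 = 3.923 × 10^-3 mol
n(I2) = n(S2O3^2-)/2 = 1.962 × 10^-3 mol
From the 1:3 ratio, n(Cr2O7^2-) in the aliquot = 1/3 × 1.962 × 10^-3 = 6.538 × 10^-4 mol
[Cr2O7^2-] = 6.538 × 10^-4 / 0.01022 = 0.06398 mol/L

0.06398 mol/L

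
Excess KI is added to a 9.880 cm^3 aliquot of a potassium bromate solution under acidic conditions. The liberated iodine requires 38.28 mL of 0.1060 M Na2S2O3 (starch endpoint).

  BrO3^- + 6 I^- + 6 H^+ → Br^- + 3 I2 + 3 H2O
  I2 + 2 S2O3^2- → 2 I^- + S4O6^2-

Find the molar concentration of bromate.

n(S2O3^2-) = 0.03828 × 0.1060 = 4.058 × 10^-3 mol
n(I2) = n(S2O3^2-)/2 = 2.029 × 10^-3 mol
From the 1:3 ratio, n(BrO3^-) in the aliquot = 1/3 × 2.029 × 10^-3 = 6.763 × 10^-4 mol
[BrO3^-] = 6.763 × 10^-4 / 0.009880 = 0.06845 mol/L

0.06845 M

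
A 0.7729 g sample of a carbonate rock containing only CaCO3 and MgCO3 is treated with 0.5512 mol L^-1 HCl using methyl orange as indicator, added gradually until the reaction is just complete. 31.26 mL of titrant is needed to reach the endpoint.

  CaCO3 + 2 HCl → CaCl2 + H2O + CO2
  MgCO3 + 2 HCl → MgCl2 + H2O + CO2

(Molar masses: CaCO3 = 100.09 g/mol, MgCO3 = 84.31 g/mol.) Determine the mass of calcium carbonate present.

0.2952 g

n(HCl) = 0.03126 × 0.5512 = 0.01723 mol
Let x = n(CaCO3), y = n(MgCO3).
Titrant: 2x + 2y = 0.01723;  mass: 100.09x + 84.31y = 0.7729
Solving, x = 2.950 × 10^-3 mol, y = 5.665 × 10^-3 mol
mass of CaCO3 = 2.950 × 10^-3 × 100.09 = 0.2952 g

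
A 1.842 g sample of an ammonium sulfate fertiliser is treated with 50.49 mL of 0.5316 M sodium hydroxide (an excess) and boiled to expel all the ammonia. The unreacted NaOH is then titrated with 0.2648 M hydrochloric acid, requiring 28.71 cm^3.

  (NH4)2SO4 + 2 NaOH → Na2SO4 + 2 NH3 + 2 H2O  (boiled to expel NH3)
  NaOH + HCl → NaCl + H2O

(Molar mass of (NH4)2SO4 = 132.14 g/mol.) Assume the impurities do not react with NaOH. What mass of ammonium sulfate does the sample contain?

n(NaOH) added = 0.05049 × 0.5316 = 0.02684 mol
n(HCl) used in back-titration = 0.02871 × 0.2648 = 7.602 × 10^-3 mol
n(NaOH) left over = 7.602 × 10^-3 mol (1:1 ratio)
n(NaOH) consumed by analyte = 0.02684 − 7.602 × 10^-3 = 0.01924 mol
From the 1:2 ratio, n((NH4)2SO4) = 1/2 × 0.01924 = 9.619 × 10^-3 mol
mass of (NH4)2SO4 = 9.619 × 10^-3 × 132.14 = 1.271 g

1.271 g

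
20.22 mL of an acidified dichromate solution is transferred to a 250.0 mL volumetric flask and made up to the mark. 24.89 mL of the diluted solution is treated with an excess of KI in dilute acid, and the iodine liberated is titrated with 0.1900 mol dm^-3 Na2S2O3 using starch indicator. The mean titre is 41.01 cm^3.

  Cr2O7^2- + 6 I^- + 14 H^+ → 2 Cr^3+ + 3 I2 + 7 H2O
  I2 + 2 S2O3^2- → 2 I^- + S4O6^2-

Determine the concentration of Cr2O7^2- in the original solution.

0.6451 mol/L

n(S2O3^2-) = 0.04101 × 0.1900 = 7.792 × 10^-3 mol
n(I2) = n(S2O3^2-)/2 = 3.896 × 10^-3 mol
From the 1:3 ratio, n(Cr2O7^2-) in the aliquot = 1/3 × 3.896 × 10^-3 = 1.299 × 10^-3 mol
[Cr2O7^2-]_dilute = 1.299 × 10^-3 / 0.02489 = 0.05218 mol/L
[Cr2O7^2-]_original = 0.05218 × 250.0/20.22 = 0.6451 mol/L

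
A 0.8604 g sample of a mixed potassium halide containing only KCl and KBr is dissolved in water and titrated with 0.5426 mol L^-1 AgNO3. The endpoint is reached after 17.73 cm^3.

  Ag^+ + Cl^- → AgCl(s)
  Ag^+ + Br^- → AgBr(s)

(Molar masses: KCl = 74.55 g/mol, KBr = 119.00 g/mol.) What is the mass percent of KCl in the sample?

55.44 %

n(AgNO3) = 0.01773 × 0.5426 = 9.620 × 10^-3 mol
Let x = n(KCl), y = n(KBr).
Titrant: 1x + 1y = 9.620 × 10^-3;  mass: 74.55x + 119.00y = 0.8604
Solving, x = 6.399 × 10^-3 mol, y = 3.222 × 10^-3 mol
mass of KCl = 6.399 × 10^-3 × 74.55 = 0.4770 g
% KCl = 0.4770 / 0.8604 × 100 = 55.44 %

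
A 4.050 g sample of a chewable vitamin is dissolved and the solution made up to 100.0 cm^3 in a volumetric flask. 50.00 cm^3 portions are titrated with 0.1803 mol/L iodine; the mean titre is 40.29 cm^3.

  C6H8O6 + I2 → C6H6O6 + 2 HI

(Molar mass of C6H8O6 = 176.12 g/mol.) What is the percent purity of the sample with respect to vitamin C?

n(I2) per titration = 0.04029 × 0.1803 = 7.264 × 10^-3 mol
n(C6H8O6) in each aliquot = 7.264 × 10^-3 mol (1:1 ratio)
n(C6H8O6) in the whole flask = 7.264 × 10^-3 × 100.0/50.00 = 0.01453 mol
mass of C6H8O6 = 0.01453 × 176.12 = 2.559 g
% C6H8O6 = 2.559 / 4.050 × 100 = 63.18 %

63.18 %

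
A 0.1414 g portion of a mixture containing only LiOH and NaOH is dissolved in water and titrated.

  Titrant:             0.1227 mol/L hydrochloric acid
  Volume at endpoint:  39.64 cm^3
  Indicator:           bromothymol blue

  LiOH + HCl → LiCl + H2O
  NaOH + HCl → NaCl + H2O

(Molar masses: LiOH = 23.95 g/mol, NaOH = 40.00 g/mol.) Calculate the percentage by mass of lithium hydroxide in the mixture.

56.09 %

n(HCl) = 0.03964 × 0.1227 = 4.864 × 10^-3 mol
Let x = n(LiOH), y = n(NaOH).
Titrant: 1x + 1y = 4.864 × 10^-3;  mass: 23.95x + 40.00y = 0.1414
Solving, x = 3.312 × 10^-3 mol, y = 1.552 × 10^-3 mol
mass of LiOH = 3.312 × 10^-3 × 23.95 = 0.07932 g
% LiOH = 0.07932 / 0.1414 × 100 = 56.09 %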